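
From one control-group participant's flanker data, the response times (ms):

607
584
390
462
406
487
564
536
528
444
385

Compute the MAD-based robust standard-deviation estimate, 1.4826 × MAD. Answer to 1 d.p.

114.2 ms

Sorted: 385, 390, 406, 444, 462, 487, 528, 536, 564, 584, 607 → median = 487
|x − 487| sorted: 0, 25, 41, 43, 49, 77, 81, 97, 97, 102, 120 → MAD = 77
Robust SD ≈ 1.4826 × 77 = 114.160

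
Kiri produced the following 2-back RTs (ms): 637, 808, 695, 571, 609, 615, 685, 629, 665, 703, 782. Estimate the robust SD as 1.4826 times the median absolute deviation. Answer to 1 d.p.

56.3 ms

Sorted: 571, 609, 615, 629, 637, 665, 685, 695, 703, 782, 808 → median = 665
|x − 665| sorted: 0, 20, 28, 30, 36, 38, 50, 56, 94, 117, 143 → MAD = 38
Robust SD ≈ 1.4826 × 38 = 56.339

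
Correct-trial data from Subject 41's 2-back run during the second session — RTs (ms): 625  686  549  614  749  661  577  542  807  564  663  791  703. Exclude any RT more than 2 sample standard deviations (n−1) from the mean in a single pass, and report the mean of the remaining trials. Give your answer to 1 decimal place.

n = 13, ΣRT = 8531, M = 656.231
Σ(x−M)² = 94732.31; s = √(94732.31/12) = 88.850
Cutoffs: 656.231 ± 2·88.850 → [478.5, 833.9]
No RTs fall outside the cutoffs; all 13 retained. Mean = 8531/13 = 656.231

656.2 ms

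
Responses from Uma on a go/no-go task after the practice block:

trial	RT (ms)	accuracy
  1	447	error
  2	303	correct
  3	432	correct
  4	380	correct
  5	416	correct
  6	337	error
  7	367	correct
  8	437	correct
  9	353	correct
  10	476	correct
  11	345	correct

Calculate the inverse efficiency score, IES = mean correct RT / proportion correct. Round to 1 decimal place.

Correct trials (n=9): 303, 432, 380, 416, 367, 437, 353, 476, 345
Mean correct RT = 3509/9 = 389.8889 ms
Proportion correct = 9/11
IES = 389.8889 / (9/11) = 476.531 ms

476.5 ms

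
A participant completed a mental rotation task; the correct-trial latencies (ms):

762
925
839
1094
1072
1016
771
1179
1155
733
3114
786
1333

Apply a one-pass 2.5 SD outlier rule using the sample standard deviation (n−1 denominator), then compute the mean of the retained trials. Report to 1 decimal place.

n = 13, ΣRT = 14779, M = 1136.846
Σ(x−M)² = 4664493.69; s = √(4664493.69/12) = 623.464
Cutoffs: 1136.846 ± 2.5·623.464 → [-421.8, 2695.5]
Outside: 3114 → excluded.
Retained (n=12): Σ = 11665, mean = 11665/12 = 972.083

972.1 ms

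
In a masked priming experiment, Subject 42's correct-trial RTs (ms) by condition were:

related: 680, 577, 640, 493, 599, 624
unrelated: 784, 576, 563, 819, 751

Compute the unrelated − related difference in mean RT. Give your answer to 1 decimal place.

96.4 ms

M(related) = 3613/6 = 602.167
M(unrelated) = 3493/5 = 698.600
Difference = 698.600 − 602.167 = 96.433 ms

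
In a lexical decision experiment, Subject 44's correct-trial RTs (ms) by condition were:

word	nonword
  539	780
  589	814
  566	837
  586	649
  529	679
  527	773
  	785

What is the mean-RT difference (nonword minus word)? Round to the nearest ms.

204 ms

M(word) = 3336/6 = 556.000
M(nonword) = 5317/7 = 759.571
Difference = 759.571 − 556.000 = 203.571 ms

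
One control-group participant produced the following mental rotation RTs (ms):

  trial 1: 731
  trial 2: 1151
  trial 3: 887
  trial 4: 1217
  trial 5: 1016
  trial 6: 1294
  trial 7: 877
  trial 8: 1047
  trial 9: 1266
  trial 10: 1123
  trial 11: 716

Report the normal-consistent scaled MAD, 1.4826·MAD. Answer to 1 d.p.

252.0 ms

Sorted: 716, 731, 877, 887, 1016, 1047, 1123, 1151, 1217, 1266, 1294 → median = 1047
|x − 1047| sorted: 0, 31, 76, 104, 160, 170, 170, 219, 247, 316, 331 → MAD = 170
Robust SD ≈ 1.4826 × 170 = 252.042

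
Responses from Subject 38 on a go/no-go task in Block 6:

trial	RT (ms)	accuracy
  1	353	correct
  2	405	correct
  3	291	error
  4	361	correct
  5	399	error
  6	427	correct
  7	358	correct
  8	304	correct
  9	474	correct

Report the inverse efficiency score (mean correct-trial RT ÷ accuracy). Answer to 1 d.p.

Correct trials (n=7): 353, 405, 361, 427, 358, 304, 474
Mean correct RT = 2682/7 = 383.1429 ms
Proportion correct = 7/9
IES = 383.1429 / (7/9) = 492.612 ms

492.6 ms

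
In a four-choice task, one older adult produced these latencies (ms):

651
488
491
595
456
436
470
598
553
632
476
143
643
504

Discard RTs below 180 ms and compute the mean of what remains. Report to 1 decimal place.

537.9 ms

Excluded: 143
Retained (n=13): Σ = 6993
Mean = 6993/13 = 537.9231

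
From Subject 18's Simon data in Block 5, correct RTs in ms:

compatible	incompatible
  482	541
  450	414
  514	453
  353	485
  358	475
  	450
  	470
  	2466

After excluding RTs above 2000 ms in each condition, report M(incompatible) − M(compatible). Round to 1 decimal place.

incompatible: exclude 2466
M(compatible) = 2157/5 = 431.400
M(incompatible) = 3288/7 = 469.714
Difference = 469.714 − 431.400 = 38.314 ms

38.3 ms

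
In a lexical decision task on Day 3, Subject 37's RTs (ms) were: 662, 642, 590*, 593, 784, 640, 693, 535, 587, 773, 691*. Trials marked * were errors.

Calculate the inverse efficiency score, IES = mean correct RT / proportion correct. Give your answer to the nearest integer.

802 ms

Correct trials (n=9): 662, 642, 593, 784, 640, 693, 535, 587, 773
Mean correct RT = 5909/9 = 656.5556 ms
Proportion correct = 9/11
IES = 656.5556 / (9/11) = 802.457 ms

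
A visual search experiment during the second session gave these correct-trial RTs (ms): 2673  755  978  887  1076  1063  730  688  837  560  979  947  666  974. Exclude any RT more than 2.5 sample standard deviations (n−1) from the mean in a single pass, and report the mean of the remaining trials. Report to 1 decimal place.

n = 14, ΣRT = 13813, M = 986.643
Σ(x−M)² = 3385349.21; s = √(3385349.21/13) = 510.305
Cutoffs: 986.643 ± 2.5·510.305 → [-289.1, 2262.4]
Outside: 2673 → excluded.
Retained (n=13): Σ = 11140, mean = 11140/13 = 856.923

856.9 ms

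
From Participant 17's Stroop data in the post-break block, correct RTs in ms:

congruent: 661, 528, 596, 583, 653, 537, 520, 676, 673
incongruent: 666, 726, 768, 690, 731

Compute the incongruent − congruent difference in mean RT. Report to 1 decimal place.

113.2 ms

M(congruent) = 5427/9 = 603.000
M(incongruent) = 3581/5 = 716.200
Difference = 716.200 − 603.000 = 113.200 ms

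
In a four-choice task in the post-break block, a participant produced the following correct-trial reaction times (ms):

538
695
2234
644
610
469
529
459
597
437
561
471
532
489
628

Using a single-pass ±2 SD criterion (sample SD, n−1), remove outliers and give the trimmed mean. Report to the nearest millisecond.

n = 15, ΣRT = 9893, M = 659.533
Σ(x−M)² = 2736249.73; s = √(2736249.73/14) = 442.093
Cutoffs: 659.533 ± 2·442.093 → [-224.7, 1543.7]
Outside: 2234 → excluded.
Retained (n=14): Σ = 7659, mean = 7659/14 = 547.071

547 ms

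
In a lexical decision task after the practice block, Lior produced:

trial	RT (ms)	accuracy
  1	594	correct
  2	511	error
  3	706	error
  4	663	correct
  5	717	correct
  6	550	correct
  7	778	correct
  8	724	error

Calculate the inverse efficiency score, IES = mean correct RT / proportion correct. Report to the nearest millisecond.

1057 ms

Correct trials (n=5): 594, 663, 717, 550, 778
Mean correct RT = 3302/5 = 660.4000 ms
Proportion correct = 5/8
IES = 660.4000 / (5/8) = 1056.640 ms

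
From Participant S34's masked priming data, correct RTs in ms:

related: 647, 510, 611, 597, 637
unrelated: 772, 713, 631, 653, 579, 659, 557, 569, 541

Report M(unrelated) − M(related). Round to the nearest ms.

M(related) = 3002/5 = 600.400
M(unrelated) = 5674/9 = 630.444
Difference = 630.444 − 600.400 = 30.044 ms

30 ms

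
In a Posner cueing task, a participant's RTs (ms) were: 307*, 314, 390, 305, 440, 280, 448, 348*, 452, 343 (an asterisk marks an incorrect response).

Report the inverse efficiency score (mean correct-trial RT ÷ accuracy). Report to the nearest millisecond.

464 ms

Correct trials (n=8): 314, 390, 305, 440, 280, 448, 452, 343
Mean correct RT = 2972/8 = 371.5000 ms
Proportion correct = 8/10
IES = 371.5000 / (8/10) = 464.375 ms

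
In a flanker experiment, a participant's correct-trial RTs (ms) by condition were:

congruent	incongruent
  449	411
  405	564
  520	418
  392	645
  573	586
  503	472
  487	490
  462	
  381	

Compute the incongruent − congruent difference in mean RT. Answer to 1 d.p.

48.7 ms

M(congruent) = 4172/9 = 463.556
M(incongruent) = 3586/7 = 512.286
Difference = 512.286 − 463.556 = 48.730 ms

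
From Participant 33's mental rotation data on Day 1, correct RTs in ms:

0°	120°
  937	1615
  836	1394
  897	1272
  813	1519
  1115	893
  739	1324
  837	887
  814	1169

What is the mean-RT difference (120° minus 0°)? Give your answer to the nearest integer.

M(0°) = 6988/8 = 873.500
M(120°) = 10073/8 = 1259.125
Difference = 1259.125 − 873.500 = 385.625 ms

386 ms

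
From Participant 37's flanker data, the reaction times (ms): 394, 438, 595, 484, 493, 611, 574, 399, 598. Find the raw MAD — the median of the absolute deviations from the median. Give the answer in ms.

Sorted: 394, 399, 438, 484, 493, 574, 595, 598, 611 → median = 493
|x − 493|: 99, 55, 102, 9, 0, 118, 81, 94, 105
Sorted deviations: 0, 9, 55, 81, 94, 99, 102, 105, 118 → MAD = 94

94 ms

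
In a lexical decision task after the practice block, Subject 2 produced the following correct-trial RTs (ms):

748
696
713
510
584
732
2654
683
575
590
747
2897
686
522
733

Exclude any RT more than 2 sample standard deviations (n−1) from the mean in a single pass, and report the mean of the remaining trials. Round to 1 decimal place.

655.3 ms

n = 15, ΣRT = 14070, M = 938.000
Σ(x−M)² = 7911526.00; s = √(7911526.00/14) = 751.737
Cutoffs: 938.000 ± 2·751.737 → [-565.5, 2441.5]
Outside: 2654, 2897 → excluded.
Retained (n=13): Σ = 8519, mean = 8519/13 = 655.308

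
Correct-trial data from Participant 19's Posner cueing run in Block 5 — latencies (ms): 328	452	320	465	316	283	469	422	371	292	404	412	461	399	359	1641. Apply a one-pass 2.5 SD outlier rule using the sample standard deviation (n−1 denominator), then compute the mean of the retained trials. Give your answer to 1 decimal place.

n = 16, ΣRT = 7394, M = 462.125
Σ(x−M)² = 1540899.75; s = √(1540899.75/15) = 320.510
Cutoffs: 462.125 ± 2.5·320.510 → [-339.1, 1263.4]
Outside: 1641 → excluded.
Retained (n=15): Σ = 5753, mean = 5753/15 = 383.533

383.5 ms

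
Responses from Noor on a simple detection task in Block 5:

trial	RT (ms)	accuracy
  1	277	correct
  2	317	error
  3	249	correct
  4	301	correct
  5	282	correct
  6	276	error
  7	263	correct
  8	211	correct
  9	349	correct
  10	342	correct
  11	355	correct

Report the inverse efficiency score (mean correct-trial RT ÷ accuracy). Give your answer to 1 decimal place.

Correct trials (n=9): 277, 249, 301, 282, 263, 211, 349, 342, 355
Mean correct RT = 2629/9 = 292.1111 ms
Proportion correct = 9/11
IES = 292.1111 / (9/11) = 357.025 ms

357.0 ms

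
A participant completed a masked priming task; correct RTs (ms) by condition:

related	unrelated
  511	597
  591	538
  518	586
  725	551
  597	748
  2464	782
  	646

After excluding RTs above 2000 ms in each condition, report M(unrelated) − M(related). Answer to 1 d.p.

47.0 ms

related: exclude 2464
M(related) = 2942/5 = 588.400
M(unrelated) = 4448/7 = 635.429
Difference = 635.429 − 588.400 = 47.029 ms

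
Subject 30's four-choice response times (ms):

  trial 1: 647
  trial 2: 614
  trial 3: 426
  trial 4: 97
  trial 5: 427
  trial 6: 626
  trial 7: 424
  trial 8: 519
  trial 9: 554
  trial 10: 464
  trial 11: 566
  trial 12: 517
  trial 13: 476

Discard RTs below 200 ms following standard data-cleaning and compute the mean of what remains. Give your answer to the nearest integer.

Excluded: 97
Retained (n=12): Σ = 6260
Mean = 6260/12 = 521.6667

522 ms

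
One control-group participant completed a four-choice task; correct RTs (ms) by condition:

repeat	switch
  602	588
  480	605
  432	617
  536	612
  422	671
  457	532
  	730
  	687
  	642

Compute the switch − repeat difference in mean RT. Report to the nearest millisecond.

M(repeat) = 2929/6 = 488.167
M(switch) = 5684/9 = 631.556
Difference = 631.556 − 488.167 = 143.389 ms

143 ms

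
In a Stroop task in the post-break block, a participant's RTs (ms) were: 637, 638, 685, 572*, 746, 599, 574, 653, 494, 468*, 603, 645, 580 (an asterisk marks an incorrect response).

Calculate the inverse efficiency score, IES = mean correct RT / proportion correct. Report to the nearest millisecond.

Correct trials (n=11): 637, 638, 685, 746, 599, 574, 653, 494, 603, 645, 580
Mean correct RT = 6854/11 = 623.0909 ms
Proportion correct = 11/13
IES = 623.0909 / (11/13) = 736.380 ms

736 ms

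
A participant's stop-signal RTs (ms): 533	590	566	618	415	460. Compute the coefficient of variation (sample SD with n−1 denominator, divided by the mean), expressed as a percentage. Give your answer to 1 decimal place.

n = 6, Σ = 3182, M = 530.3333
Σ(x−M)² = 30773.333; s = √(30773.333/5) = 78.4517
CV = 78.4517 / 530.3333 = 0.14793 = 14.793%

14.8%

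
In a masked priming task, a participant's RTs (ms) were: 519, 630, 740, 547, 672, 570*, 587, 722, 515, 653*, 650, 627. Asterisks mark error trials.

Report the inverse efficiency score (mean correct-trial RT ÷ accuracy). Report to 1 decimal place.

745.1 ms

Correct trials (n=10): 519, 630, 740, 547, 672, 587, 722, 515, 650, 627
Mean correct RT = 6209/10 = 620.9000 ms
Proportion correct = 10/12
IES = 620.9000 / (10/12) = 745.080 ms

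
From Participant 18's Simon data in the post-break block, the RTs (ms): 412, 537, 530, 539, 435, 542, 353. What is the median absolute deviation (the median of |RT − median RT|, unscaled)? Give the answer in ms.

12 ms

Sorted: 353, 412, 435, 530, 537, 539, 542 → median = 530
|x − 530|: 118, 7, 0, 9, 95, 12, 177
Sorted deviations: 0, 7, 9, 12, 95, 118, 177 → MAD = 12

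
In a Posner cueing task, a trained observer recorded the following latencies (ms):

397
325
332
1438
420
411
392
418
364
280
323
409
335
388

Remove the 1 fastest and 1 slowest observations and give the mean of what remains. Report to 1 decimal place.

376.2 ms

Sorted: 280, 323, 325, 332, 335, 364, 388, 392, 397, 409, 411, 418, 420, 1438
Drop lowest 1 (280) and highest 1 (1438)
Remaining (n=12): Σ = 4514, mean = 4514/12 = 376.167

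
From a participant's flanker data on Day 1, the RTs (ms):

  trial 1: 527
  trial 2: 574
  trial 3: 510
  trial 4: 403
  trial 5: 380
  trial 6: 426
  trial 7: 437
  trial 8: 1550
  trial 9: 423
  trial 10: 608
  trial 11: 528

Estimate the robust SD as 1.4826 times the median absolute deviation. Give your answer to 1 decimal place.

Sorted: 380, 403, 423, 426, 437, 510, 527, 528, 574, 608, 1550 → median = 510
|x − 510| sorted: 0, 17, 18, 64, 73, 84, 87, 98, 107, 130, 1040 → MAD = 84
Robust SD ≈ 1.4826 × 84 = 124.538

124.5 ms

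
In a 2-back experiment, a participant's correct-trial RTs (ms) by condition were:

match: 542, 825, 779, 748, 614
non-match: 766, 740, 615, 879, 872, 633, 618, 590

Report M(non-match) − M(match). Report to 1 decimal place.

12.5 ms

M(match) = 3508/5 = 701.600
M(non-match) = 5713/8 = 714.125
Difference = 714.125 − 701.600 = 12.525 ms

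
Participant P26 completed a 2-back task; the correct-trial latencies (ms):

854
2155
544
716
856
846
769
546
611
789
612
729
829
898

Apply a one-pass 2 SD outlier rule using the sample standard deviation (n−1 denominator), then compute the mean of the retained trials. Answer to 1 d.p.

738.4 ms

n = 14, ΣRT = 11754, M = 839.571
Σ(x−M)² = 2047011.43; s = √(2047011.43/13) = 396.815
Cutoffs: 839.571 ± 2·396.815 → [45.9, 1633.2]
Outside: 2155 → excluded.
Retained (n=13): Σ = 9599, mean = 9599/13 = 738.385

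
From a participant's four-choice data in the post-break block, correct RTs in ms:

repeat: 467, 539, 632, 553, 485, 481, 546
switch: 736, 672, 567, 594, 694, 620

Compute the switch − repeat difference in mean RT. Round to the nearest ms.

M(repeat) = 3703/7 = 529.000
M(switch) = 3883/6 = 647.167
Difference = 647.167 − 529.000 = 118.167 ms

118 ms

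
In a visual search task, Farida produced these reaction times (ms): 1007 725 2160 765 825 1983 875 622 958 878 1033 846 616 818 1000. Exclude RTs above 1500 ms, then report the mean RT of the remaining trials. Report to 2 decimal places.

843.69 ms

Excluded: 1983, 2160
Retained (n=13): Σ = 10968
Mean = 10968/13 = 843.6923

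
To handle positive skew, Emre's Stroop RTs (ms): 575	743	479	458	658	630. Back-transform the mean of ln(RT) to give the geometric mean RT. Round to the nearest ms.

ln(RT): 6.3544, 6.6107, 6.1717, 6.1269, 6.4892, 6.4457
Mean ln(RT) = 38.1986/6 = 6.36643
Geometric mean = exp(6.36643) = 581.97 ms

582 ms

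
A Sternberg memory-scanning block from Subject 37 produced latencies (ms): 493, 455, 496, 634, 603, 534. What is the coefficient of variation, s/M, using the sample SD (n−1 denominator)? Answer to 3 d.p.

0.130

n = 6, Σ = 3215, M = 535.8333
Σ(x−M)² = 24106.833; s = √(24106.833/5) = 69.4361
CV = 69.4361 / 535.8333 = 0.12959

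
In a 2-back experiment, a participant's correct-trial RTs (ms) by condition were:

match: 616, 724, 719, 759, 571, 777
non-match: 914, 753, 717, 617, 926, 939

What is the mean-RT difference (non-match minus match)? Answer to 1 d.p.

116.7 ms

M(match) = 4166/6 = 694.333
M(non-match) = 4866/6 = 811.000
Difference = 811.000 − 694.333 = 116.667 ms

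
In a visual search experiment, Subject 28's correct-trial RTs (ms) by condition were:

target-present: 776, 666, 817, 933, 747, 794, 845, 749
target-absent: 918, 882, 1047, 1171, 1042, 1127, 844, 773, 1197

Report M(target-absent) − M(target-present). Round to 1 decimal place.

209.2 ms

M(target-present) = 6327/8 = 790.875
M(target-absent) = 9001/9 = 1000.111
Difference = 1000.111 − 790.875 = 209.236 ms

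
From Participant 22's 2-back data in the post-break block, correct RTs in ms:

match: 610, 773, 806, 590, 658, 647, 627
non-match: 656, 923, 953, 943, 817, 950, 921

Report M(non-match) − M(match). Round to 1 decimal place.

M(match) = 4711/7 = 673.000
M(non-match) = 6163/7 = 880.429
Difference = 880.429 − 673.000 = 207.429 ms

207.4 ms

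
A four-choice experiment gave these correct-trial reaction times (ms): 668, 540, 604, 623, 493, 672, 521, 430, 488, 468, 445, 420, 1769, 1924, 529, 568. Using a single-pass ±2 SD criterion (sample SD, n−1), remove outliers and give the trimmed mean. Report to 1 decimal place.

533.5 ms

n = 16, ΣRT = 11162, M = 697.625
Σ(x−M)² = 3120047.75; s = √(3120047.75/15) = 456.074
Cutoffs: 697.625 ± 2·456.074 → [-214.5, 1609.8]
Outside: 1769, 1924 → excluded.
Retained (n=14): Σ = 7469, mean = 7469/14 = 533.500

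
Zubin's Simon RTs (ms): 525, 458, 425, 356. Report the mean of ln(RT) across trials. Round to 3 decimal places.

ln(RT): 6.2634, 6.1269, 6.0521, 5.8749
Σ ln(RT) = 24.3173
Mean = 24.3173/4 = 6.07932

6.079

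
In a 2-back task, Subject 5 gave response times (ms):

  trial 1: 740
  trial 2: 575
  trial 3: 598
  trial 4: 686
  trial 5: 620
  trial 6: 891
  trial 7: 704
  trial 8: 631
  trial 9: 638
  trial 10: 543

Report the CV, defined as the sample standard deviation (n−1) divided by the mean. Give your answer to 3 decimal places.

n = 10, Σ = 6626, M = 662.6000
Σ(x−M)² = 89988.400; s = √(89988.400/9) = 99.9936
CV = 99.9936 / 662.6000 = 0.15091

0.151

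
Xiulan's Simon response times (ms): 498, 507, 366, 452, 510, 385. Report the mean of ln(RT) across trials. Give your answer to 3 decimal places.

6.107

ln(RT): 6.2106, 6.2285, 5.9026, 6.1137, 6.2344, 5.9532
Σ ln(RT) = 36.6431
Mean = 36.6431/6 = 6.10718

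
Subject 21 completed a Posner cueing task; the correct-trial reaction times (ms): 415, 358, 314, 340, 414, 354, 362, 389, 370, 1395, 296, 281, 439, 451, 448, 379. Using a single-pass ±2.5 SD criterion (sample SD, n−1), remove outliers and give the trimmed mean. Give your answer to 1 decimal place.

n = 16, ΣRT = 7005, M = 437.812
Σ(x−M)² = 1016754.44; s = √(1016754.44/15) = 260.353
Cutoffs: 437.812 ± 2.5·260.353 → [-213.1, 1088.7]
Outside: 1395 → excluded.
Retained (n=15): Σ = 5610, mean = 5610/15 = 374.000

374.0 ms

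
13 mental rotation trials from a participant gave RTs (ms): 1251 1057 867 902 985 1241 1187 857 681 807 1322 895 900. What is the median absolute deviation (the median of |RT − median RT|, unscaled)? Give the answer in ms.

95 ms

Sorted: 681, 807, 857, 867, 895, 900, 902, 985, 1057, 1187, 1241, 1251, 1322 → median = 902
|x − 902|: 349, 155, 35, 0, 83, 339, 285, 45, 221, 95, 420, 7, 2
Sorted deviations: 0, 2, 7, 35, 45, 83, 95, 155, 221, 285, 339, 349, 420 → MAD = 95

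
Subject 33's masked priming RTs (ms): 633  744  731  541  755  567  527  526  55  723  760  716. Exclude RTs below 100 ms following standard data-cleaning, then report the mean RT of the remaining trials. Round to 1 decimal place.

656.6 ms

Excluded: 55
Retained (n=11): Σ = 7223
Mean = 7223/11 = 656.6364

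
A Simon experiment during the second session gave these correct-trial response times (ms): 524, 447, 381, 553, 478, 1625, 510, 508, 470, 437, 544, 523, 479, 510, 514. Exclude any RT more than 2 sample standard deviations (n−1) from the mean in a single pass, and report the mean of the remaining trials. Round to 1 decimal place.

491.3 ms

n = 15, ΣRT = 8503, M = 566.867
Σ(x−M)² = 1227631.73; s = √(1227631.73/14) = 296.122
Cutoffs: 566.867 ± 2·296.122 → [-25.4, 1159.1]
Outside: 1625 → excluded.
Retained (n=14): Σ = 6878, mean = 6878/14 = 491.286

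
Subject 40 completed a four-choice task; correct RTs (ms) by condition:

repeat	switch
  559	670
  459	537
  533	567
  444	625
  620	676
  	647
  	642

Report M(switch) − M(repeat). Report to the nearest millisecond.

100 ms

M(repeat) = 2615/5 = 523.000
M(switch) = 4364/7 = 623.429
Difference = 623.429 − 523.000 = 100.429 ms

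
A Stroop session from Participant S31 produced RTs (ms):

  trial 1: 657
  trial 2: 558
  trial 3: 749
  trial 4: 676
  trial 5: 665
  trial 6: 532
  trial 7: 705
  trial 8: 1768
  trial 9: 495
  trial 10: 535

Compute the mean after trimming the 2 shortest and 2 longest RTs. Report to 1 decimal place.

Sorted: 495, 532, 535, 558, 657, 665, 676, 705, 749, 1768
Drop lowest 2 (495, 532) and highest 2 (749, 1768)
Remaining (n=6): Σ = 3796, mean = 3796/6 = 632.667

632.7 ms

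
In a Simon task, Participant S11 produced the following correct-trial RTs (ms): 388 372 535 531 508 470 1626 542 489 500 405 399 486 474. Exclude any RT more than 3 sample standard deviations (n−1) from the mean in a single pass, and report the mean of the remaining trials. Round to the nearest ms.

469 ms

n = 14, ΣRT = 7725, M = 551.786
Σ(x−M)² = 1284392.36; s = √(1284392.36/13) = 314.324
Cutoffs: 551.786 ± 3·314.324 → [-391.2, 1494.8]
Outside: 1626 → excluded.
Retained (n=13): Σ = 6099, mean = 6099/13 = 469.154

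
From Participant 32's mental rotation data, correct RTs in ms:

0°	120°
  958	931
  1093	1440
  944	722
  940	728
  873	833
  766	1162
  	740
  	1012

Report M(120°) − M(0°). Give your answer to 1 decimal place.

M(0°) = 5574/6 = 929.000
M(120°) = 7568/8 = 946.000
Difference = 946.000 − 929.000 = 17.000 ms

17.0 ms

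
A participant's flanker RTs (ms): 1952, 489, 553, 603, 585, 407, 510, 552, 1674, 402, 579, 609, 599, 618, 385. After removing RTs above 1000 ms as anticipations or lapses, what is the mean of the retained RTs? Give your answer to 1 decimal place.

Excluded: 1674, 1952
Retained (n=13): Σ = 6891
Mean = 6891/13 = 530.0769

530.1 ms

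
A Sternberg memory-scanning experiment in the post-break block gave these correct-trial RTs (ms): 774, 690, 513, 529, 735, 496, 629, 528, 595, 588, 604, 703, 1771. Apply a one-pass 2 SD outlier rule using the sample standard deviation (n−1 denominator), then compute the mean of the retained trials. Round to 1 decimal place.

615.3 ms

n = 13, ΣRT = 9155, M = 704.231
Σ(x−M)² = 1326854.31; s = √(1326854.31/12) = 332.522
Cutoffs: 704.231 ± 2·332.522 → [39.2, 1369.3]
Outside: 1771 → excluded.
Retained (n=12): Σ = 7384, mean = 7384/12 = 615.333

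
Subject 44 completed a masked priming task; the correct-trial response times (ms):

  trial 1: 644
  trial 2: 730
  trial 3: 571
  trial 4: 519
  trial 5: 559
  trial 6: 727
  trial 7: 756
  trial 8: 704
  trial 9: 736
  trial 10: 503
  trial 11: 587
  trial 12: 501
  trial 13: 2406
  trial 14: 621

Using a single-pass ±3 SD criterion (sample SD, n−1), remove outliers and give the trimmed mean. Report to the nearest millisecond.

n = 14, ΣRT = 10564, M = 754.571
Σ(x−M)² = 3044659.43; s = √(3044659.43/13) = 483.947
Cutoffs: 754.571 ± 3·483.947 → [-697.3, 2206.4]
Outside: 2406 → excluded.
Retained (n=13): Σ = 8158, mean = 8158/13 = 627.538

628 ms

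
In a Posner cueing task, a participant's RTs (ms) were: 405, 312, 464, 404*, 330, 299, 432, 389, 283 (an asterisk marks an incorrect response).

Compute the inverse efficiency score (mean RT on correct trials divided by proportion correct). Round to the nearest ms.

410 ms

Correct trials (n=8): 405, 312, 464, 330, 299, 432, 389, 283
Mean correct RT = 2914/8 = 364.2500 ms
Proportion correct = 8/9
IES = 364.2500 / (8/9) = 409.781 ms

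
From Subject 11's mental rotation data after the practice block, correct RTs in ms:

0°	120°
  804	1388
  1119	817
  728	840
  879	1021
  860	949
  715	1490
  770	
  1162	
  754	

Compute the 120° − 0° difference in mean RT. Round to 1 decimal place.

218.5 ms

M(0°) = 7791/9 = 865.667
M(120°) = 6505/6 = 1084.167
Difference = 1084.167 − 865.667 = 218.500 ms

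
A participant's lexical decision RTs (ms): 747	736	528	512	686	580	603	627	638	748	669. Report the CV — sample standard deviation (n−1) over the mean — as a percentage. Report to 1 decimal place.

12.9%

n = 11, Σ = 7074, M = 643.0909
Σ(x−M)² = 69250.909; s = √(69250.909/10) = 83.2171
CV = 83.2171 / 643.0909 = 0.12940 = 12.940%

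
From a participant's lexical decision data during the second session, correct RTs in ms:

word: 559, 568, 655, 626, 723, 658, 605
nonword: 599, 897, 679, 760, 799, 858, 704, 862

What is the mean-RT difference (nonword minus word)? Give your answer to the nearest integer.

M(word) = 4394/7 = 627.714
M(nonword) = 6158/8 = 769.750
Difference = 769.750 − 627.714 = 142.036 ms

142 ms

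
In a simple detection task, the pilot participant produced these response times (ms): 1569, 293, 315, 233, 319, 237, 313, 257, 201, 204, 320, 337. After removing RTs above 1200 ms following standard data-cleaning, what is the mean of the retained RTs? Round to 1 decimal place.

275.4 ms

Excluded: 1569
Retained (n=11): Σ = 3029
Mean = 3029/11 = 275.3636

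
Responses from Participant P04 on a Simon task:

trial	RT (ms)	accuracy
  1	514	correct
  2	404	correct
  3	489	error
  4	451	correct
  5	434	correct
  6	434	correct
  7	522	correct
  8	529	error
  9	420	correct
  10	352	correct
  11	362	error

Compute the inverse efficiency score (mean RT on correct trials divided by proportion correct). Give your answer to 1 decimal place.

Correct trials (n=8): 514, 404, 451, 434, 434, 522, 420, 352
Mean correct RT = 3531/8 = 441.3750 ms
Proportion correct = 8/11
IES = 441.3750 / (8/11) = 606.891 ms

606.9 ms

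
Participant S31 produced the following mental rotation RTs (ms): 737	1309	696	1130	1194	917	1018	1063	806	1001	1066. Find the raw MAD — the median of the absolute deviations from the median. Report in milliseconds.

Sorted: 696, 737, 806, 917, 1001, 1018, 1063, 1066, 1130, 1194, 1309 → median = 1018
|x − 1018|: 281, 291, 322, 112, 176, 101, 0, 45, 212, 17, 48
Sorted deviations: 0, 17, 45, 48, 101, 112, 176, 212, 281, 291, 322 → MAD = 112

112 ms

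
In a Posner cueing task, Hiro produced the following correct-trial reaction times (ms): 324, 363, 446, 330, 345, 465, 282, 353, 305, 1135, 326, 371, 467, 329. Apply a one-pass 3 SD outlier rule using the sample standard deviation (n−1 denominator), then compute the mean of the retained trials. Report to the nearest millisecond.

362 ms

n = 14, ΣRT = 5841, M = 417.214
Σ(x−M)² = 598492.36; s = √(598492.36/13) = 214.564
Cutoffs: 417.214 ± 3·214.564 → [-226.5, 1060.9]
Outside: 1135 → excluded.
Retained (n=13): Σ = 4706, mean = 4706/13 = 362.000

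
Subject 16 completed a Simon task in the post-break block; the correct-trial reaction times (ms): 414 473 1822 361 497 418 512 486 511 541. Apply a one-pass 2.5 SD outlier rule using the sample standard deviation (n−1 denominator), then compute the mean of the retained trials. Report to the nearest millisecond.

468 ms

n = 10, ΣRT = 6035, M = 603.500
Σ(x−M)² = 1676882.50; s = √(1676882.50/9) = 431.648
Cutoffs: 603.500 ± 2.5·431.648 → [-475.6, 1682.6]
Outside: 1822 → excluded.
Retained (n=9): Σ = 4213, mean = 4213/9 = 468.111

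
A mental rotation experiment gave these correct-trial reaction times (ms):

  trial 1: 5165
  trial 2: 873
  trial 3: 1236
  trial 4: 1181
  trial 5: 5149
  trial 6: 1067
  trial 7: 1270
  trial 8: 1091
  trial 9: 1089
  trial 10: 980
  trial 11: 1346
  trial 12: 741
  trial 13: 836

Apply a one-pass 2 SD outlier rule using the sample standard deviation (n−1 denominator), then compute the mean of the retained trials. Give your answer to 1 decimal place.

n = 13, ΣRT = 22024, M = 1694.154
Σ(x−M)² = 28709651.69; s = √(28709651.69/12) = 1546.761
Cutoffs: 1694.154 ± 2·1546.761 → [-1399.4, 4787.7]
Outside: 5149, 5165 → excluded.
Retained (n=11): Σ = 11710, mean = 11710/11 = 1064.545

1064.5 ms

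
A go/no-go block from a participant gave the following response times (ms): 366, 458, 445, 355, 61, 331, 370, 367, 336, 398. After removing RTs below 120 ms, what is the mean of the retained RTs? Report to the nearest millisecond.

381 ms

Excluded: 61
Retained (n=9): Σ = 3426
Mean = 3426/9 = 380.6667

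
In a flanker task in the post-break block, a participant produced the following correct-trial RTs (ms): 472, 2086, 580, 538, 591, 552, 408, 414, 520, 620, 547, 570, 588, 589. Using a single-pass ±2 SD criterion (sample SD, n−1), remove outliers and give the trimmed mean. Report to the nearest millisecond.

538 ms

n = 14, ΣRT = 9075, M = 648.214
Σ(x−M)² = 2280898.36; s = √(2280898.36/13) = 418.872
Cutoffs: 648.214 ± 2·418.872 → [-189.5, 1486.0]
Outside: 2086 → excluded.
Retained (n=13): Σ = 6989, mean = 6989/13 = 537.615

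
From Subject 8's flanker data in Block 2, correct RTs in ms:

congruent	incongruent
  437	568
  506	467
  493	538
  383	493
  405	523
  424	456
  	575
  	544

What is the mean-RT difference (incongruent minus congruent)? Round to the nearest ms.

M(congruent) = 2648/6 = 441.333
M(incongruent) = 4164/8 = 520.500
Difference = 520.500 − 441.333 = 79.167 ms

79 ms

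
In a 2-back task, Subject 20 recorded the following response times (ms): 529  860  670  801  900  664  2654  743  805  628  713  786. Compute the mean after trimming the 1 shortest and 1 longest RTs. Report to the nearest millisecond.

Sorted: 529, 628, 664, 670, 713, 743, 786, 801, 805, 860, 900, 2654
Drop lowest 1 (529) and highest 1 (2654)
Remaining (n=10): Σ = 7570, mean = 7570/10 = 757.000

757 ms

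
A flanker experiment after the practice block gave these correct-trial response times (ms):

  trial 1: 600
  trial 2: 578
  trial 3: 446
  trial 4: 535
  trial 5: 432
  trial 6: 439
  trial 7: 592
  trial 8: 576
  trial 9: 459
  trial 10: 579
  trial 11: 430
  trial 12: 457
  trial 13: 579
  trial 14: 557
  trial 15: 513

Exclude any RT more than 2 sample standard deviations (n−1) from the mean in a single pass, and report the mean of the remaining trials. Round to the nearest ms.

n = 15, ΣRT = 7772, M = 518.133
Σ(x−M)² = 62207.73; s = √(62207.73/14) = 66.659
Cutoffs: 518.133 ± 2·66.659 → [384.8, 651.5]
No RTs fall outside the cutoffs; all 15 retained. Mean = 7772/15 = 518.133

518 ms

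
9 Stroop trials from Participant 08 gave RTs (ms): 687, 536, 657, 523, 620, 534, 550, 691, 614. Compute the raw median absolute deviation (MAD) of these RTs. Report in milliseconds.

73 ms

Sorted: 523, 534, 536, 550, 614, 620, 657, 687, 691 → median = 614
|x − 614|: 73, 78, 43, 91, 6, 80, 64, 77, 0
Sorted deviations: 0, 6, 43, 64, 73, 77, 78, 80, 91 → MAD = 73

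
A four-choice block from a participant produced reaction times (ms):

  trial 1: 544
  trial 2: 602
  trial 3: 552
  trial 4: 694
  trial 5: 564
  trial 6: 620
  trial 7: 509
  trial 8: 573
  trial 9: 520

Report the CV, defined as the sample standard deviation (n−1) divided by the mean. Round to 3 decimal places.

0.099

n = 9, Σ = 5178, M = 575.3333
Σ(x−M)² = 25910.000; s = √(25910.000/8) = 56.9100
CV = 56.9100 / 575.3333 = 0.09892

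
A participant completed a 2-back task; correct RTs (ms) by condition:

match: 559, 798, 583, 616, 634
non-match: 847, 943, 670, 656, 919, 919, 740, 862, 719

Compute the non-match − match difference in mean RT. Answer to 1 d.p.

170.3 ms

M(match) = 3190/5 = 638.000
M(non-match) = 7275/9 = 808.333
Difference = 808.333 − 638.000 = 170.333 ms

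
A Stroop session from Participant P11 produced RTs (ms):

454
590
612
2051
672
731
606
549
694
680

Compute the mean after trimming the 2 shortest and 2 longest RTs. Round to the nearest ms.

Sorted: 454, 549, 590, 606, 612, 672, 680, 694, 731, 2051
Drop lowest 2 (454, 549) and highest 2 (731, 2051)
Remaining (n=6): Σ = 3854, mean = 3854/6 = 642.333

642 ms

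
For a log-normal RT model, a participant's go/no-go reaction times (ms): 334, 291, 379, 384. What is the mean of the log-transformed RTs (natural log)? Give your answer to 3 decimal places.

5.843

ln(RT): 5.8111, 5.6733, 5.9375, 5.9506
Σ ln(RT) = 23.3726
Mean = 23.3726/4 = 5.84316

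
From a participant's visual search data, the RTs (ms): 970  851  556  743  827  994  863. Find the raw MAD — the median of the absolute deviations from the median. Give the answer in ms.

Sorted: 556, 743, 827, 851, 863, 970, 994 → median = 851
|x − 851|: 119, 0, 295, 108, 24, 143, 12
Sorted deviations: 0, 12, 24, 108, 119, 143, 295 → MAD = 108

108 ms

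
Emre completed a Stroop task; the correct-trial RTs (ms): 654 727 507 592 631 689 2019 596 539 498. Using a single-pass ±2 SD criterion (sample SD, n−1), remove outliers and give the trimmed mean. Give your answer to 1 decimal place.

603.7 ms

n = 10, ΣRT = 7452, M = 745.200
Σ(x−M)² = 1853511.60; s = √(1853511.60/9) = 453.812
Cutoffs: 745.200 ± 2·453.812 → [-162.4, 1652.8]
Outside: 2019 → excluded.
Retained (n=9): Σ = 5433, mean = 5433/9 = 603.667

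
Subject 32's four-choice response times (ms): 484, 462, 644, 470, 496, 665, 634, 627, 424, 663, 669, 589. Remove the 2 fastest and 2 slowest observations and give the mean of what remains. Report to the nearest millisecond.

Sorted: 424, 462, 470, 484, 496, 589, 627, 634, 644, 663, 665, 669
Drop lowest 2 (424, 462) and highest 2 (665, 669)
Remaining (n=8): Σ = 4607, mean = 4607/8 = 575.875

576 ms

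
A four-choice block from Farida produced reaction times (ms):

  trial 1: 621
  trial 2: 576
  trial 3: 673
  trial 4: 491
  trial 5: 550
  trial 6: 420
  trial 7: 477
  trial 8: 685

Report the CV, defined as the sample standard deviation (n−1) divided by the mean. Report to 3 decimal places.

n = 8, Σ = 4493, M = 561.6250
Σ(x−M)² = 63699.875; s = √(63699.875/7) = 95.3938
CV = 95.3938 / 561.6250 = 0.16985

0.170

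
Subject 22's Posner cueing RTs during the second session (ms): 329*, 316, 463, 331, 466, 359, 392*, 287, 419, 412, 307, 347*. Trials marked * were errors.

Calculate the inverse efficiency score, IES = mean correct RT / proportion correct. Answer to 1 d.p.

Correct trials (n=9): 316, 463, 331, 466, 359, 287, 419, 412, 307
Mean correct RT = 3360/9 = 373.3333 ms
Proportion correct = 9/12
IES = 373.3333 / (9/12) = 497.778 ms

497.8 ms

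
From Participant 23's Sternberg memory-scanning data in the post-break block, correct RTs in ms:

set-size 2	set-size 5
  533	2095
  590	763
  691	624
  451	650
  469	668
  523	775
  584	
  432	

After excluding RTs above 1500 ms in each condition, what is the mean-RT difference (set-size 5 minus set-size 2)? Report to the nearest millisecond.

162 ms

set-size 5: exclude 2095
M(set-size 2) = 4273/8 = 534.125
M(set-size 5) = 3480/5 = 696.000
Difference = 696.000 − 534.125 = 161.875 ms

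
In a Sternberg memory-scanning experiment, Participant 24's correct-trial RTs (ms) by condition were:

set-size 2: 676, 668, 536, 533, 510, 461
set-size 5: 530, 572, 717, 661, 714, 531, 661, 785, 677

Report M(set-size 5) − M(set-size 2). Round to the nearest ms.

M(set-size 2) = 3384/6 = 564.000
M(set-size 5) = 5848/9 = 649.778
Difference = 649.778 − 564.000 = 85.778 ms

86 ms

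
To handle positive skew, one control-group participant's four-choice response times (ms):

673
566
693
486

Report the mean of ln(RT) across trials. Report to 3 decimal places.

ln(RT): 6.5117, 6.3386, 6.5410, 6.1862
Σ ln(RT) = 25.5776
Mean = 25.5776/4 = 6.39439

6.394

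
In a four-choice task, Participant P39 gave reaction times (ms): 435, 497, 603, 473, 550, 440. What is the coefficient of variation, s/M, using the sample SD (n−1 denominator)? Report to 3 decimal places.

0.132

n = 6, Σ = 2998, M = 499.6667
Σ(x−M)² = 21671.333; s = √(21671.333/5) = 65.8351
CV = 65.8351 / 499.6667 = 0.13176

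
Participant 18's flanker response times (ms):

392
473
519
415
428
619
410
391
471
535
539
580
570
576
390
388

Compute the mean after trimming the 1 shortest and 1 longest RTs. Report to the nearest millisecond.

Sorted: 388, 390, 391, 392, 410, 415, 428, 471, 473, 519, 535, 539, 570, 576, 580, 619
Drop lowest 1 (388) and highest 1 (619)
Remaining (n=14): Σ = 6689, mean = 6689/14 = 477.786

478 ms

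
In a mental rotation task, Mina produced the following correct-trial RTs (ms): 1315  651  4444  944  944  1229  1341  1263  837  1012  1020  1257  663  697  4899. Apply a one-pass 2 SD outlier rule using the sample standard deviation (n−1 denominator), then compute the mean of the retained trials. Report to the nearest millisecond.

n = 15, ΣRT = 22516, M = 1501.067
Σ(x−M)² = 24061048.93; s = √(24061048.93/14) = 1310.972
Cutoffs: 1501.067 ± 2·1310.972 → [-1120.9, 4123.0]
Outside: 4444, 4899 → excluded.
Retained (n=13): Σ = 13173, mean = 13173/13 = 1013.308

1013 ms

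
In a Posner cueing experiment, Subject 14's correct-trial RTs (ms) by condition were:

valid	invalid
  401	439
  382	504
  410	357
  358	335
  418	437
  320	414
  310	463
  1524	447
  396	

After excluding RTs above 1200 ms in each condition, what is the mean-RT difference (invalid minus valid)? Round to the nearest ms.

50 ms

valid: exclude 1524
M(valid) = 2995/8 = 374.375
M(invalid) = 3396/8 = 424.500
Difference = 424.500 − 374.375 = 50.125 ms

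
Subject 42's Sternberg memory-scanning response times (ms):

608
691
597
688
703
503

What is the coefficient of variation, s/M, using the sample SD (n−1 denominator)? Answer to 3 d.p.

0.123

n = 6, Σ = 3790, M = 631.6667
Σ(x−M)² = 30099.333; s = √(30099.333/5) = 77.5878
CV = 77.5878 / 631.6667 = 0.12283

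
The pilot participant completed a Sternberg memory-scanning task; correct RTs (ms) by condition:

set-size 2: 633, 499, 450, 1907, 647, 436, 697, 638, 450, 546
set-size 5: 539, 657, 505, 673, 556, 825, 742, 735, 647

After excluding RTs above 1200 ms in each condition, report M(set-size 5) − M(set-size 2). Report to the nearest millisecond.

set-size 2: exclude 1907
M(set-size 2) = 4996/9 = 555.111
M(set-size 5) = 5879/9 = 653.222
Difference = 653.222 − 555.111 = 98.111 ms

98 ms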